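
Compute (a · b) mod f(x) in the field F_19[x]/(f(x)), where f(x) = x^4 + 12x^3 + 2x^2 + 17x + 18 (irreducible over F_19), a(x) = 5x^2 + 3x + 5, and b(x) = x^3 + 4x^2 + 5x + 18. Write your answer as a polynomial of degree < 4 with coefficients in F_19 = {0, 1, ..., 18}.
a · b ≡ x^3 + 10x + 15 (mod f(x))

Multiply in F_19[x]: a(x)·b(x) = (5x^2 + 3x + 5)·(x^3 + 4x^2 + 5x + 18) = 5x^5 + 4x^4 + 4x^3 + 11x^2 + 3x + 14. This has degree ≥ 4, so divide by f(x) over F_19: 5x^5 + 4x^4 + 4x^3 + 11x^2 + 3x + 14 = (5x + 1)·(x^4 + 12x^3 + 2x^2 + 17x + 18) + (x^3 + 10x + 15). Hence a·b ≡ x^3 + 10x + 15 (mod f). (F_19[x]/(f) is a field with 19^4 = 130321 elements since f is irreducible of degree 4.)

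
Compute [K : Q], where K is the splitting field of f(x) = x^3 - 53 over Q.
[K : Q] = 6

The roots of x^3 - 53 are ∛53, ω∛53, ω^2∛53 where ω = e^(2πi/3) is a primitive cube root of unity, so K = Q(∛53, ω). Now [Q(∛53):Q] = 3 (since 53 is not a perfect cube, x^3 - 53 is irreducible) and [Q(ω):Q] = 2. Both 2 and 3 divide [K:Q], and [K:Q] ≤ 3·2 = 6, so [K:Q] = 6. (Equivalently: Q(∛53) ⊂ R but ω ∉ R, so [K : Q(∛53)] = 2.)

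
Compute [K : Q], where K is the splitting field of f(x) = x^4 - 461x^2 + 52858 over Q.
[K : Q] = 4

Solving the quadratic in x^2: x^2 = (461 ± √(461^2 - 4·52858))/2 = (461 ± √1089)/2 = (461 ± 33)/2, giving x^2 = 247 or x^2 = 214. So f(x) = (x^2 - 247)(x^2 - 214) and the roots of f are ±√247, ±√214. Hence the splitting field is K = Q(√247, √214). Since 247 and 214 are distinct squarefree integers > 1, their product 52858 is not a perfect square, so √214 ∉ Q(√247). By the tower law [K:Q] = [Q(√247,√214):Q(√247)] · [Q(√247):Q] = 2 · 2 = 4.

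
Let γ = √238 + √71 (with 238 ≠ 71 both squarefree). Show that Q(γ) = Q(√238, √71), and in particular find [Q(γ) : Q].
[Q(γ) : Q] = 4 (equivalently, Q(γ) = Q(√238, √71))

Obviously Q(γ) ⊆ Q(√238, √71), and [Q(√238, √71):Q] = 4 (since 238, 71 are distinct squarefree integers > 1 with 16898 not a perfect square). To show equality we compute the minimal polynomial of γ. From γ = √238 + √71: γ^2 = 238 + 2√(16898) + 71 = 309 + 2√(16898), so γ^2 - 309 = 2√(16898); squaring, (γ^2 - 309)^2 = 4·16898, i.e. γ^4 - 618γ^2 + 95481 - 67592 = 0, i.e. γ^4 - 618γ^2 + 27889 = 0. So γ is a root of x^4 - 618x^2 + 27889. This polynomial is irreducible over Q: it has no rational root (each ±√238 ± √71 is irrational), and any factorization into two quadratics over Q would force √(16898) ∈ Q (pairing opposite roots) or √238, √71 ∈ Q (other pairings), all impossible. Hence [Q(γ):Q] = 4 = [Q(√238, √71):Q], so Q(γ) = Q(√238, √71).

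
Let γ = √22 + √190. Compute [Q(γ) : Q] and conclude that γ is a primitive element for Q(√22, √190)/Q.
[Q(γ) : Q] = 4 (equivalently, Q(γ) = Q(√22, √190))

Obviously Q(γ) ⊆ Q(√22, √190), and [Q(√22, √190):Q] = 4 (since 22, 190 are distinct squarefree integers > 1 with 4180 not a perfect square). To show equality we compute the minimal polynomial of γ. From γ = √22 + √190: γ^2 = 22 + 2√(4180) + 190 = 212 + 2√(4180), so γ^2 - 212 = 2√(4180); squaring, (γ^2 - 212)^2 = 4·4180, i.e. γ^4 - 424γ^2 + 44944 - 16720 = 0, i.e. γ^4 - 424γ^2 + 28224 = 0. So γ is a root of x^4 - 424x^2 + 28224. This polynomial is irreducible over Q: it has no rational root (each ±√22 ± √190 is irrational), and any factorization into two quadratics over Q would force √(4180) ∈ Q (pairing opposite roots) or √22, √190 ∈ Q (other pairings), all impossible. Hence [Q(γ):Q] = 4 = [Q(√22, √190):Q], so Q(γ) = Q(√22, √190).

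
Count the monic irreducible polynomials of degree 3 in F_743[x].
There are 136723888 monic irreducible polynomials of degree 3 over F_743

Each element of F_{743^3} that lies in no proper subfield is a root of exactly one monic irreducible of degree 3 over F_743, and each such polynomial has 3 distinct roots in F_{743^3}. By Möbius inversion the count is N_743(3) = (1/3) Σ_{d|3} μ(3/d) · 743^d = (1/3)(μ(3)·743^1 + μ(1)·743^3) = 410171664/3 = 136723888.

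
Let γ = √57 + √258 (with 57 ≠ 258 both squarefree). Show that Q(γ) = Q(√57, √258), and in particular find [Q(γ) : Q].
[Q(γ) : Q] = 4 (equivalently, Q(γ) = Q(√57, √258))

Obviously Q(γ) ⊆ Q(√57, √258), and [Q(√57, √258):Q] = 4 (since 57, 258 are distinct squarefree integers > 1 with 14706 not a perfect square). To show equality we compute the minimal polynomial of γ. From γ = √57 + √258: γ^2 = 57 + 2√(14706) + 258 = 315 + 2√(14706), so γ^2 - 315 = 2√(14706); squaring, (γ^2 - 315)^2 = 4·14706, i.e. γ^4 - 630γ^2 + 99225 - 58824 = 0, i.e. γ^4 - 630γ^2 + 40401 = 0. So γ is a root of x^4 - 630x^2 + 40401. This polynomial is irreducible over Q: it has no rational root (each ±√57 ± √258 is irrational), and any factorization into two quadratics over Q would force √(14706) ∈ Q (pairing opposite roots) or √57, √258 ∈ Q (other pairings), all impossible. Hence [Q(γ):Q] = 4 = [Q(√57, √258):Q], so Q(γ) = Q(√57, √258).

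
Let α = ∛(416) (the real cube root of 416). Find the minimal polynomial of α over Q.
m_α(x) = x^3 - 416

α satisfies α^3 = 416, so x^3 - 416 annihilates α. By the rational root test, a rational root p/q (in lowest terms) of x^3 - 416 would satisfy p^3 = 416 q^3, forcing q = 1 and p^3 = 416; but 416 is not a perfect cube, contradiction. A monic cubic over Q with no rational root is irreducible (any nontrivial factorization would include a linear factor). Hence x^3 - 416 is the minimal polynomial of α, and in particular [Q(α):Q] = 3.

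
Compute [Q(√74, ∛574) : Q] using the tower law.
[Q(√74, ∛574) : Q] = 6

Let L = Q(√74, ∛574). Since Q(√74) ⊂ L and [Q(√74):Q] = 2, the tower law gives 2 | [L:Q]. Likewise Q(∛574) ⊂ L with [Q(∛574):Q] = 3 (because 574 is not a perfect cube), so 3 | [L:Q]. As gcd(2,3) = 1, [L:Q] is divisible by 6. Conversely L is generated over Q by √74 and ∛574, so [L:Q] ≤ 2·3 = 6. Therefore [Q(√74, ∛574) : Q] = 6.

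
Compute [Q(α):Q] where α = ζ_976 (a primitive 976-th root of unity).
[Q(α):Q] = 480

The minimal polynomial of ζ_976 over Q is the 976-th cyclotomic polynomial Φ_976(x), which is irreducible over Q and has degree φ(976) = 480. Hence [Q(α):Q] = φ(976) = 480.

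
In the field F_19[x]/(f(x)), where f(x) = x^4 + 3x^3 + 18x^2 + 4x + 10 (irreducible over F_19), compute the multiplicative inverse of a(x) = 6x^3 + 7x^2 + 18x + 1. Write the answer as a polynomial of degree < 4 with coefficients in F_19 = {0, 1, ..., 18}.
a(x)^(-1) ≡ 10x^3 + 13x^2 + 14x (mod f(x))

Since f is irreducible over F_19, F_19[x]/(f) is a field and a(x) ≠ 0 has an inverse. Apply the extended Euclidean algorithm to f(x) and a(x) in F_19[x]: f(x) = (16x + 4)·a(x) + (6x^2 + 11x + 6);  a(x) = (x + 12)·(6x^2 + 11x + 6) + (13x + 5);  (6x^2 + 11x + 6) = (18x + 10)·(13x + 5) + (13). The last nonzero remainder is the constant 13 = gcd(f, a) in F_19. Back-substituting through the division chain expresses 13 = s(x)·a(x) + t(x)·f(x) with s(x) ≡ 16x^3 + 17x^2 + 11x (mod f), so (16x^3 + 17x^2 + 11x)·a(x) ≡ 13 (mod f). Multiplying by 13^(-1) ≡ 3 in F_19 gives a(x)^(-1) ≡ 3·(16x^3 + 17x^2 + 11x) ≡ 10x^3 + 13x^2 + 14x (mod f). Check: (6x^3 + 7x^2 + 18x + 1)·(10x^3 + 13x^2 + 14x) = 3x^6 + 15x^5 + 13x^4 + 18x^2 + 14x ≡ 1 (mod x^4 + 3x^3 + 18x^2 + 4x + 10).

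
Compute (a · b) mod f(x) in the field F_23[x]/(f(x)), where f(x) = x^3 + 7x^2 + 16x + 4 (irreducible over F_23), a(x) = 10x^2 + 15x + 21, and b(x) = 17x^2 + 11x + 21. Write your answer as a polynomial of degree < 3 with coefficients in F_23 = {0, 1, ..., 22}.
a · b ≡ 15x^2 + 2x + 15 (mod f(x))

Multiply in F_23[x]: a(x)·b(x) = (10x^2 + 15x + 21)·(17x^2 + 11x + 21) = 9x^4 + 20x^3 + 19x^2 + 17x + 4. This has degree ≥ 3, so divide by f(x) over F_23: 9x^4 + 20x^3 + 19x^2 + 17x + 4 = (9x + 3)·(x^3 + 7x^2 + 16x + 4) + (15x^2 + 2x + 15). Hence a·b ≡ 15x^2 + 2x + 15 (mod f). (F_23[x]/(f) is a field with 23^3 = 12167 elements since f is irreducible of degree 3.)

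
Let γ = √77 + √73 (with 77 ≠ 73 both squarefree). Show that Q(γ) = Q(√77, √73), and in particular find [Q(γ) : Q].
[Q(γ) : Q] = 4 (equivalently, Q(γ) = Q(√77, √73))

Obviously Q(γ) ⊆ Q(√77, √73), and [Q(√77, √73):Q] = 4 (since 77, 73 are distinct squarefree integers > 1 with 5621 not a perfect square). To show equality we compute the minimal polynomial of γ. From γ = √77 + √73: γ^2 = 77 + 2√(5621) + 73 = 150 + 2√(5621), so γ^2 - 150 = 2√(5621); squaring, (γ^2 - 150)^2 = 4·5621, i.e. γ^4 - 300γ^2 + 22500 - 22484 = 0, i.e. γ^4 - 300γ^2 + 16 = 0. So γ is a root of x^4 - 300x^2 + 16. This polynomial is irreducible over Q: it has no rational root (each ±√77 ± √73 is irrational), and any factorization into two quadratics over Q would force √(5621) ∈ Q (pairing opposite roots) or √77, √73 ∈ Q (other pairings), all impossible. Hence [Q(γ):Q] = 4 = [Q(√77, √73):Q], so Q(γ) = Q(√77, √73).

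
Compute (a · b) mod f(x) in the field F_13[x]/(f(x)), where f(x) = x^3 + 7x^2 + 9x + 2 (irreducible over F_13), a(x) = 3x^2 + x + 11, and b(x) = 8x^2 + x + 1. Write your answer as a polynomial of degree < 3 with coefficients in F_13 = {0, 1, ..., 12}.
a · b ≡ 12x (mod f(x))

Multiply in F_13[x]: a(x)·b(x) = (3x^2 + x + 11)·(8x^2 + x + 1) = 11x^4 + 11x^3 + x^2 + 12x + 11. This has degree ≥ 3, so divide by f(x) over F_13: 11x^4 + 11x^3 + x^2 + 12x + 11 = (11x + 12)·(x^3 + 7x^2 + 9x + 2) + (12x). Hence a·b ≡ 12x (mod f). (F_13[x]/(f) is a field with 13^3 = 2197 elements since f is irreducible of degree 3.)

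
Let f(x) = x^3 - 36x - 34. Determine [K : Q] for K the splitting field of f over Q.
[K : Q] = 6

By the rational root test, any rational root of the monic integer polynomial f(x) = x^3 - 36x - 34 must be an integer dividing the constant term -34, i.e. one of ±{1, 2, 17, 34}. Evaluating: f(1) = -69, f(-1) = 1, f(2) = -98, f(-2) = 30, f(17) = 4267, f(-17) = -4335, f(34) = 38046, f(-34) = -38114; none is 0, so f has no rational root and is therefore irreducible over Q (a cubic with no linear factor over a field is irreducible). For an irreducible cubic, the Galois group is A_3 or S_3 according as the discriminant disc(f) = -4a^3 - 27b^2 = -4·(-36)^3 - 27·(-34)^2 = 155412 is or is not a square in Q. Here disc(f) = 155412 is not a perfect square in Q, so the Galois group of f over Q is not contained in A_3 and must be all of S_3. The splitting field has degree |S_3| = 6 over Q, so [K : Q] = 6.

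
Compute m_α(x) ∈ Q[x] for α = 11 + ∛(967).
m_α(x) = x^3 - 33x^2 + 363x - 2298

Set β = α - 11 = ∛(967), so β^3 = 967. Then (α - 11)^3 - 967 = 0, i.e. α is a root of g(x) = (x - 11)^3 - 967 = x^3 - 33x^2 + 363x - 2298. Since g(x) = h(x - 11) where h(x) = x^3 - 967, and h is irreducible over Q (because 967 is not a perfect cube, so h has no rational root, and a monic cubic with no rational root is irreducible), g is also irreducible (irreducibility is preserved under the substitution x → x - 11). Hence m_α(x) = x^3 - 33x^2 + 363x - 2298.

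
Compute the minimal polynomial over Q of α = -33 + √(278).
m_α(x) = x^2 + 66x + 811

From α + 33 = √(278), squaring gives (α + 33)^2 = 278, i.e. α^2 + 66α + 1089 = 278, so α^2 + 66α + 811 = 0. The discriminant of x^2 + 66x + 811 is (66)^2 - 4·(811) = 4356 - 3244 = 1112, and 4·(278) is not a perfect square in Q since 278 is squarefree and ≠ 1. Hence x^2 + 66x + 811 is irreducible over Q and is the minimal polynomial of α.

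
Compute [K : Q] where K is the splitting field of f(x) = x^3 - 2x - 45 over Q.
[K : Q] = 6

By the rational root test, any rational root of the monic integer polynomial f(x) = x^3 - 2x - 45 must be an integer dividing the constant term -45, i.e. one of ±{1, 3, 5, 9, 15, 45}. Evaluating: f(1) = -46, f(-1) = -44, f(3) = -24, f(-3) = -66, f(5) = 70, f(-5) = -160, f(9) = 666, f(-9) = -756, f(15) = 3300, f(-15) = -3390, f(45) = 90990, f(-45) = -91080; none is 0, so f has no rational root and is therefore irreducible over Q (a cubic with no linear factor over a field is irreducible). For an irreducible cubic, the Galois group is A_3 or S_3 according as the discriminant disc(f) = -4a^3 - 27b^2 = -4·(-2)^3 - 27·(-45)^2 = -54643 is or is not a square in Q. Here disc(f) = -54643 is not a perfect square in Q, so the Galois group of f over Q is not contained in A_3 and must be all of S_3. The splitting field has degree |S_3| = 6 over Q, so [K : Q] = 6.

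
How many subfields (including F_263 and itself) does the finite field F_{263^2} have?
F_{263^2} has 2 subfields

The subfields of F_{p^n} are exactly the fields F_{p^d} for d | n (each is the fixed field of the unique index-d subgroup of Gal(F_{p^n}/F_p) ≅ Z/nZ). The divisors of n = 2 are {1, 2}, giving 2 subfields: F_{263^1}, F_{263^2}.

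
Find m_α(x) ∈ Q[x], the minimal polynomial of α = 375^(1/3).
m_α(x) = x^3 - 375

α satisfies α^3 = 375, so x^3 - 375 annihilates α. By the rational root test, a rational root p/q (in lowest terms) of x^3 - 375 would satisfy p^3 = 375 q^3, forcing q = 1 and p^3 = 375; but 375 is not a perfect cube, contradiction. A monic cubic over Q with no rational root is irreducible (any nontrivial factorization would include a linear factor). Hence x^3 - 375 is the minimal polynomial of α, and in particular [Q(α):Q] = 3.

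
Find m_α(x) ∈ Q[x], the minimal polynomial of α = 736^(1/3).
m_α(x) = x^3 - 736

α satisfies α^3 = 736, so x^3 - 736 annihilates α. By the rational root test, a rational root p/q (in lowest terms) of x^3 - 736 would satisfy p^3 = 736 q^3, forcing q = 1 and p^3 = 736; but 736 is not a perfect cube, contradiction. A monic cubic over Q with no rational root is irreducible (any nontrivial factorization would include a linear factor). Hence x^3 - 736 is the minimal polynomial of α, and in particular [Q(α):Q] = 3.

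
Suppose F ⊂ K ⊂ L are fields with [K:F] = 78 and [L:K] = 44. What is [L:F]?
[L:F] = 3432

The tower law says that for any tower of field extensions F ⊂ K ⊂ L with finite degrees, [L:F] = [L:K] · [K:F]. Here this gives [L:F] = 44 · 78 = 3432.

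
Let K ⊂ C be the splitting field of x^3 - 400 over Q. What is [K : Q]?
[K : Q] = 6

The roots of x^3 - 400 are ∛400, ω∛400, ω^2∛400 where ω = e^(2πi/3) is a primitive cube root of unity, so K = Q(∛400, ω). Now [Q(∛400):Q] = 3 (since 400 is not a perfect cube, x^3 - 400 is irreducible) and [Q(ω):Q] = 2. Both 2 and 3 divide [K:Q], and [K:Q] ≤ 3·2 = 6, so [K:Q] = 6. (Equivalently: Q(∛400) ⊂ R but ω ∉ R, so [K : Q(∛400)] = 2.)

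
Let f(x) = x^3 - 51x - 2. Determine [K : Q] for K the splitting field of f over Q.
[K : Q] = 6

By the rational root test, any rational root of the monic integer polynomial f(x) = x^3 - 51x - 2 must be an integer dividing the constant term -2, i.e. one of ±{1, 2}. Evaluating: f(1) = -52, f(-1) = 48, f(2) = -96, f(-2) = 92; none is 0, so f has no rational root and is therefore irreducible over Q (a cubic with no linear factor over a field is irreducible). For an irreducible cubic, the Galois group is A_3 or S_3 according as the discriminant disc(f) = -4a^3 - 27b^2 = -4·(-51)^3 - 27·(-2)^2 = 530496 is or is not a square in Q. Here disc(f) = 530496 is not a perfect square in Q, so the Galois group of f over Q is not contained in A_3 and must be all of S_3. The splitting field has degree |S_3| = 6 over Q, so [K : Q] = 6.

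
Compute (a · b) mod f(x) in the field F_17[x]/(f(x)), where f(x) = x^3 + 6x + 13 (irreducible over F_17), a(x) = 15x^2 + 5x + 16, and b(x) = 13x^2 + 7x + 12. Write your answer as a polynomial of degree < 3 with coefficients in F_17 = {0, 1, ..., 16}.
a · b ≡ x^2 + 5 (mod f(x))

Multiply in F_17[x]: a(x)·b(x) = (15x^2 + 5x + 16)·(13x^2 + 7x + 12) = 8x^4 + 15x^2 + 2x + 5. This has degree ≥ 3, so divide by f(x) over F_17: 8x^4 + 15x^2 + 2x + 5 = (8x)·(x^3 + 6x + 13) + (x^2 + 5). Hence a·b ≡ x^2 + 5 (mod f). (F_17[x]/(f) is a field with 17^3 = 4913 elements since f is irreducible of degree 3.)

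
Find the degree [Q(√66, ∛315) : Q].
[Q(√66, ∛315) : Q] = 6

Let L = Q(√66, ∛315). Since Q(√66) ⊂ L and [Q(√66):Q] = 2, the tower law gives 2 | [L:Q]. Likewise Q(∛315) ⊂ L with [Q(∛315):Q] = 3 (because 315 is not a perfect cube), so 3 | [L:Q]. As gcd(2,3) = 1, [L:Q] is divisible by 6. Conversely L is generated over Q by √66 and ∛315, so [L:Q] ≤ 2·3 = 6. Therefore [Q(√66, ∛315) : Q] = 6.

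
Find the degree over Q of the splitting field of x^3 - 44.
[K : Q] = 6

The roots of x^3 - 44 are ∛44, ω∛44, ω^2∛44 where ω = e^(2πi/3) is a primitive cube root of unity, so K = Q(∛44, ω). Now [Q(∛44):Q] = 3 (since 44 is not a perfect cube, x^3 - 44 is irreducible) and [Q(ω):Q] = 2. Both 2 and 3 divide [K:Q], and [K:Q] ≤ 3·2 = 6, so [K:Q] = 6. (Equivalently: Q(∛44) ⊂ R but ω ∉ R, so [K : Q(∛44)] = 2.)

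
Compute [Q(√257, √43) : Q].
[Q(√257, √43) : Q] = 4

[Q(√257):Q] = 2 (min poly x^2 - 257, irreducible since 257 is squarefree > 1). For the top step, suppose √43 ∈ Q(√257), say √43 = c + d√257 with c, d ∈ Q. Squaring: 43 = c^2 + 257d^2 + 2cd√257. Since √257 ∉ Q this forces 2cd = 0. If d = 0 then √43 = c ∈ Q, contradicting 43 squarefree > 1. If c = 0 then 43 = 257d^2, so 257·43 = (257d)^2 is a perfect square in Q — but 257·43 = 11051 is not a perfect square (since 257 and 43 are distinct squarefree integers). Contradiction. Hence √43 ∉ Q(√257), so x^2 - 43 stays irreducible over Q(√257) and [Q(√257, √43) : Q(√257)] = 2. By the tower law, [Q(√257, √43) : Q] = 2 · 2 = 4.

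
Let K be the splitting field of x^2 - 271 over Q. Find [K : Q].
[K : Q] = 2

f(x) = x^2 - 271 factors as (x - √271)(x + √271). The splitting field is K = Q(√271). Since 271 is squarefree and > 1, it is not a perfect square, so x^2 - 271 is irreducible over Q and [Q(√271) : Q] = 2. Hence [K : Q] = 2.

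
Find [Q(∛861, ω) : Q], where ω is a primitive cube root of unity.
[Q(∛861, ω) : Q] = 6

[Q(∛861):Q] = 3 (min poly x^3 - 861, irreducible since 861 is not a perfect cube). [Q(ω):Q] = 2 (min poly x^2 + x + 1). Since Q(∛861) ⊂ R and ω ∉ R, we have ω ∉ Q(∛861), so x^2 + x + 1 remains irreducible over Q(∛861) and [Q(∛861, ω) : Q(∛861)] = 2. By the tower law, [Q(∛861, ω) : Q] = 3 · 2 = 6. (In fact Q(∛861, ω) is the splitting field of x^3 - 861 over Q.)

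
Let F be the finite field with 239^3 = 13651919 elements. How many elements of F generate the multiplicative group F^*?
There are φ(13651918) = 5215104 primitive elements

F_q^* is cyclic of order q - 1 = 13651918. A cyclic group of order m has exactly φ(m) generators. Here m = 13651918 = 2 · 7 · 17 · 19 · 3019, so the number of primitive elements is φ(13651918) = 5215104.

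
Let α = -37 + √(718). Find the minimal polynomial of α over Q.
m_α(x) = x^2 + 74x + 651

From α + 37 = √(718), squaring gives (α + 37)^2 = 718, i.e. α^2 + 74α + 1369 = 718, so α^2 + 74α + 651 = 0. The discriminant of x^2 + 74x + 651 is (74)^2 - 4·(651) = 5476 - 2604 = 2872, and 4·(718) is not a perfect square in Q since 718 is squarefree and ≠ 1. Hence x^2 + 74x + 651 is irreducible over Q and is the minimal polynomial of α.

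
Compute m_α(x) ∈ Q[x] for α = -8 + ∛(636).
m_α(x) = x^3 + 24x^2 + 192x - 124

Set β = α + 8 = ∛(636), so β^3 = 636. Then (α + 8)^3 - 636 = 0, i.e. α is a root of g(x) = (x + 8)^3 - 636 = x^3 + 24x^2 + 192x - 124. Since g(x) = h(x + 8) where h(x) = x^3 - 636, and h is irreducible over Q (because 636 is not a perfect cube, so h has no rational root, and a monic cubic with no rational root is irreducible), g is also irreducible (irreducibility is preserved under the substitution x → x + 8). Hence m_α(x) = x^3 + 24x^2 + 192x - 124.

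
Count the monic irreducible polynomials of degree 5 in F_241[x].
There are 162598003392 monic irreducible polynomials of degree 5 over F_241

Each element of F_{241^5} that lies in no proper subfield is a root of exactly one monic irreducible of degree 5 over F_241, and each such polynomial has 5 distinct roots in F_{241^5}. By Möbius inversion the count is N_241(5) = (1/5) Σ_{d|5} μ(5/d) · 241^d = (1/5)(μ(5)·241^1 + μ(1)·241^5) = 812990016960/5 = 162598003392.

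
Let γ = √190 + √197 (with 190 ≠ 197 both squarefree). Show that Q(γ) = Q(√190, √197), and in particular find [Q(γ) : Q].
[Q(γ) : Q] = 4 (equivalently, Q(γ) = Q(√190, √197))

Obviously Q(γ) ⊆ Q(√190, √197), and [Q(√190, √197):Q] = 4 (since 190, 197 are distinct squarefree integers > 1 with 37430 not a perfect square). To show equality we compute the minimal polynomial of γ. From γ = √190 + √197: γ^2 = 190 + 2√(37430) + 197 = 387 + 2√(37430), so γ^2 - 387 = 2√(37430); squaring, (γ^2 - 387)^2 = 4·37430, i.e. γ^4 - 774γ^2 + 149769 - 149720 = 0, i.e. γ^4 - 774γ^2 + 49 = 0. So γ is a root of x^4 - 774x^2 + 49. This polynomial is irreducible over Q: it has no rational root (each ±√190 ± √197 is irrational), and any factorization into two quadratics over Q would force √(37430) ∈ Q (pairing opposite roots) or √190, √197 ∈ Q (other pairings), all impossible. Hence [Q(γ):Q] = 4 = [Q(√190, √197):Q], so Q(γ) = Q(√190, √197).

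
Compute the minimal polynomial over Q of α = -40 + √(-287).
m_α(x) = x^2 + 80x + 1887

From α + 40 = √(-287), squaring gives (α + 40)^2 = -287, i.e. α^2 + 80α + 1600 = -287, so α^2 + 80α + 1887 = 0. The discriminant of x^2 + 80x + 1887 is (80)^2 - 4·(1887) = 6400 - 7548 = -1148, and 4·(-287) is not a perfect square in Q since -287 is squarefree and ≠ 1. Hence x^2 + 80x + 1887 is irreducible over Q and is the minimal polynomial of α.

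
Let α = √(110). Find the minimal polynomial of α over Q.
m_α(x) = x^2 - 110

α satisfies α^2 - 110 = 0, so x^2 - 110 annihilates α. Since d = 110 is squarefree and ≠ 1, it is not a perfect square in Q, so x^2 - 110 has no rational root and is therefore irreducible over Q (a degree-2 polynomial over a field is irreducible iff it has no root). Hence m_α(x) = x^2 - 110.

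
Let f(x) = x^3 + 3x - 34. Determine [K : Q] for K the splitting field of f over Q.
[K : Q] = 6

By the rational root test, any rational root of the monic integer polynomial f(x) = x^3 + 3x - 34 must be an integer dividing the constant term -34, i.e. one of ±{1, 2, 17, 34}. Evaluating: f(1) = -30, f(-1) = -38, f(2) = -20, f(-2) = -48, f(17) = 4930, f(-17) = -4998, f(34) = 39372, f(-34) = -39440; none is 0, so f has no rational root and is therefore irreducible over Q (a cubic with no linear factor over a field is irreducible). For an irreducible cubic, the Galois group is A_3 or S_3 according as the discriminant disc(f) = -4a^3 - 27b^2 = -4·(3)^3 - 27·(-34)^2 = -31320 is or is not a square in Q. Here disc(f) = -31320 is not a perfect square in Q, so the Galois group of f over Q is not contained in A_3 and must be all of S_3. The splitting field has degree |S_3| = 6 over Q, so [K : Q] = 6.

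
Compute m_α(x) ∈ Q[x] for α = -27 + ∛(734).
m_α(x) = x^3 + 81x^2 + 2187x + 18949

Set β = α + 27 = ∛(734), so β^3 = 734. Then (α + 27)^3 - 734 = 0, i.e. α is a root of g(x) = (x + 27)^3 - 734 = x^3 + 81x^2 + 2187x + 18949. Since g(x) = h(x + 27) where h(x) = x^3 - 734, and h is irreducible over Q (because 734 is not a perfect cube, so h has no rational root, and a monic cubic with no rational root is irreducible), g is also irreducible (irreducibility is preserved under the substitution x → x + 27). Hence m_α(x) = x^3 + 81x^2 + 2187x + 18949.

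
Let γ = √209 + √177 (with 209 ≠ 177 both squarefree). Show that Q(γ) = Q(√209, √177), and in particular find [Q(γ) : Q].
[Q(γ) : Q] = 4 (equivalently, Q(γ) = Q(√209, √177))

Obviously Q(γ) ⊆ Q(√209, √177), and [Q(√209, √177):Q] = 4 (since 209, 177 are distinct squarefree integers > 1 with 36993 not a perfect square). To show equality we compute the minimal polynomial of γ. From γ = √209 + √177: γ^2 = 209 + 2√(36993) + 177 = 386 + 2√(36993), so γ^2 - 386 = 2√(36993); squaring, (γ^2 - 386)^2 = 4·36993, i.e. γ^4 - 772γ^2 + 148996 - 147972 = 0, i.e. γ^4 - 772γ^2 + 1024 = 0. So γ is a root of x^4 - 772x^2 + 1024. This polynomial is irreducible over Q: it has no rational root (each ±√209 ± √177 is irrational), and any factorization into two quadratics over Q would force √(36993) ∈ Q (pairing opposite roots) or √209, √177 ∈ Q (other pairings), all impossible. Hence [Q(γ):Q] = 4 = [Q(√209, √177):Q], so Q(γ) = Q(√209, √177).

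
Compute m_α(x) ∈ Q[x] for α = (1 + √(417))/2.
m_α(x) = x^2 - x - 104

From 2α - 1 = √(417), squaring gives (2α - 1)^2 = 417, i.e. 4α^2 - 4α + 1 = 417, so α^2 - α + (1 - 417)/4 = 0. Since 417 ≡ 1 (mod 4), (1 - 417)/4 = -104 ∈ Z. The polynomial x^2 - x - 104 has discriminant 1 - 4·(-104) = 417, which is not a perfect square in Q (d = 417 is squarefree and ≠ 1), so x^2 - x - 104 is irreducible over Q. It is the minimal polynomial of α.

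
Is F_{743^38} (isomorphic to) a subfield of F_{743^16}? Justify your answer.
No: F_{743^38} is not a subfield of F_{743^16}

F_{p^m} embeds in F_{p^n} iff m | n. Here 38 ∤ 16 (since 16 = 0·38 + 16 with remainder 16 ≠ 0), so F_{743^38} is not a subfield of F_{743^16}. Equivalently: if it were, the tower law would give 38 = [F_{743^38}:F_743] dividing [F_{743^16}:F_743] = 16, contradiction.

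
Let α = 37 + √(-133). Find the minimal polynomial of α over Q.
m_α(x) = x^2 - 74x + 1502

From α - 37 = √(-133), squaring gives (α - 37)^2 = -133, i.e. α^2 - 74α + 1369 = -133, so α^2 - 74α + 1502 = 0. The discriminant of x^2 - 74x + 1502 is (-74)^2 - 4·(1502) = 5476 - 6008 = -532, and 4·(-133) is not a perfect square in Q since -133 is squarefree and ≠ 1. Hence x^2 - 74x + 1502 is irreducible over Q and is the minimal polynomial of α.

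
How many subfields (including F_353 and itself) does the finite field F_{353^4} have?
F_{353^4} has 3 subfields

The subfields of F_{p^n} are exactly the fields F_{p^d} for d | n (each is the fixed field of the unique index-d subgroup of Gal(F_{p^n}/F_p) ≅ Z/nZ). The divisors of n = 4 are {1, 2, 4}, giving 3 subfields: F_{353^1}, F_{353^2}, F_{353^4}.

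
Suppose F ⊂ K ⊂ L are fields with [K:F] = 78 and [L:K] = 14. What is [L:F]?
[L:F] = 1092

The tower law says that for any tower of field extensions F ⊂ K ⊂ L with finite degrees, [L:F] = [L:K] · [K:F]. Here this gives [L:F] = 14 · 78 = 1092.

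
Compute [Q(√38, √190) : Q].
[Q(√38, √190) : Q] = 4

[Q(√38):Q] = 2 (min poly x^2 - 38, irreducible since 38 is squarefree > 1). For the top step, suppose √190 ∈ Q(√38), say √190 = c + d√38 with c, d ∈ Q. Squaring: 190 = c^2 + 38d^2 + 2cd√38. Since √38 ∉ Q this forces 2cd = 0. If d = 0 then √190 = c ∈ Q, contradicting 190 squarefree > 1. If c = 0 then 190 = 38d^2, so 38·190 = (38d)^2 is a perfect square in Q — but 38·190 = 7220 is not a perfect square (since 38 and 190 are distinct squarefree integers). Contradiction. Hence √190 ∉ Q(√38), so x^2 - 190 stays irreducible over Q(√38) and [Q(√38, √190) : Q(√38)] = 2. By the tower law, [Q(√38, √190) : Q] = 2 · 2 = 4.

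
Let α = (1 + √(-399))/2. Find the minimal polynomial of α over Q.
m_α(x) = x^2 - x + 100

From 2α - 1 = √(-399), squaring gives (2α - 1)^2 = -399, i.e. 4α^2 - 4α + 1 = -399, so α^2 - α + (1 + 399)/4 = 0. Since -399 ≡ 1 (mod 4), (1 + 399)/4 = 100 ∈ Z. The polynomial x^2 - x + 100 has discriminant 1 - 4·(100) = -399, which is not a perfect square in Q (d = -399 is squarefree and ≠ 1), so x^2 - x + 100 is irreducible over Q. It is the minimal polynomial of α.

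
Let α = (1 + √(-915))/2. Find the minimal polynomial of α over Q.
m_α(x) = x^2 - x + 229

From 2α - 1 = √(-915), squaring gives (2α - 1)^2 = -915, i.e. 4α^2 - 4α + 1 = -915, so α^2 - α + (1 + 915)/4 = 0. Since -915 ≡ 1 (mod 4), (1 + 915)/4 = 229 ∈ Z. The polynomial x^2 - x + 229 has discriminant 1 - 4·(229) = -915, which is not a perfect square in Q (d = -915 is squarefree and ≠ 1), so x^2 - x + 229 is irreducible over Q. It is the minimal polynomial of α.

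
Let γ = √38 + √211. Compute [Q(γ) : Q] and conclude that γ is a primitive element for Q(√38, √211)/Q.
[Q(γ) : Q] = 4 (equivalently, Q(γ) = Q(√38, √211))

Obviously Q(γ) ⊆ Q(√38, √211), and [Q(√38, √211):Q] = 4 (since 38, 211 are distinct squarefree integers > 1 with 8018 not a perfect square). To show equality we compute the minimal polynomial of γ. From γ = √38 + √211: γ^2 = 38 + 2√(8018) + 211 = 249 + 2√(8018), so γ^2 - 249 = 2√(8018); squaring, (γ^2 - 249)^2 = 4·8018, i.e. γ^4 - 498γ^2 + 62001 - 32072 = 0, i.e. γ^4 - 498γ^2 + 29929 = 0. So γ is a root of x^4 - 498x^2 + 29929. This polynomial is irreducible over Q: it has no rational root (each ±√38 ± √211 is irrational), and any factorization into two quadratics over Q would force √(8018) ∈ Q (pairing opposite roots) or √38, √211 ∈ Q (other pairings), all impossible. Hence [Q(γ):Q] = 4 = [Q(√38, √211):Q], so Q(γ) = Q(√38, √211).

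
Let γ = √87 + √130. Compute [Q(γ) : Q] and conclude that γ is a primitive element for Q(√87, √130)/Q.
[Q(γ) : Q] = 4 (equivalently, Q(γ) = Q(√87, √130))

Obviously Q(γ) ⊆ Q(√87, √130), and [Q(√87, √130):Q] = 4 (since 87, 130 are distinct squarefree integers > 1 with 11310 not a perfect square). To show equality we compute the minimal polynomial of γ. From γ = √87 + √130: γ^2 = 87 + 2√(11310) + 130 = 217 + 2√(11310), so γ^2 - 217 = 2√(11310); squaring, (γ^2 - 217)^2 = 4·11310, i.e. γ^4 - 434γ^2 + 47089 - 45240 = 0, i.e. γ^4 - 434γ^2 + 1849 = 0. So γ is a root of x^4 - 434x^2 + 1849. This polynomial is irreducible over Q: it has no rational root (each ±√87 ± √130 is irrational), and any factorization into two quadratics over Q would force √(11310) ∈ Q (pairing opposite roots) or √87, √130 ∈ Q (other pairings), all impossible. Hence [Q(γ):Q] = 4 = [Q(√87, √130):Q], so Q(γ) = Q(√87, √130).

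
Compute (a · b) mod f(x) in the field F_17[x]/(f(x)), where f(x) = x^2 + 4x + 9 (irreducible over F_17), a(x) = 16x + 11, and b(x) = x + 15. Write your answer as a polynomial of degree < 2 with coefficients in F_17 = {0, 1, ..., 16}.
a · b ≡ 4 (mod f(x))

Multiply in F_17[x]: a(x)·b(x) = (16x + 11)·(x + 15) = 16x^2 + 13x + 12. This has degree ≥ 2, so divide by f(x) over F_17: 16x^2 + 13x + 12 = (16)·(x^2 + 4x + 9) + (4). Hence a·b ≡ 4 (mod f). (F_17[x]/(f) is a field with 17^2 = 289 elements since f is irreducible of degree 2.)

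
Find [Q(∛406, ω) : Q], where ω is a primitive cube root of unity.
[Q(∛406, ω) : Q] = 6

[Q(∛406):Q] = 3 (min poly x^3 - 406, irreducible since 406 is not a perfect cube). [Q(ω):Q] = 2 (min poly x^2 + x + 1). Since Q(∛406) ⊂ R and ω ∉ R, we have ω ∉ Q(∛406), so x^2 + x + 1 remains irreducible over Q(∛406) and [Q(∛406, ω) : Q(∛406)] = 2. By the tower law, [Q(∛406, ω) : Q] = 3 · 2 = 6. (In fact Q(∛406, ω) is the splitting field of x^3 - 406 over Q.)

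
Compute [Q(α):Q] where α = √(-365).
[Q(α):Q] = 2

[Q(α):Q] equals the degree of the minimal polynomial of α. Here α^2 = -365 and x^2 + 365 is irreducible (d = -365 is squarefree, ≠ 1, hence not a square), so deg(m_α) = 2. Thus [Q(α):Q] = 2.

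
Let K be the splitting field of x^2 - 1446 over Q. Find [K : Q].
[K : Q] = 2

f(x) = x^2 - 1446 factors as (x - √1446)(x + √1446). The splitting field is K = Q(√1446). Since 1446 is squarefree and > 1, it is not a perfect square, so x^2 - 1446 is irreducible over Q and [Q(√1446) : Q] = 2. Hence [K : Q] = 2.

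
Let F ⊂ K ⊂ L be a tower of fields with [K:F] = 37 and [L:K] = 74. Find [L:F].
[L:F] = 2738

The tower law says that for any tower of field extensions F ⊂ K ⊂ L with finite degrees, [L:F] = [L:K] · [K:F]. Here this gives [L:F] = 74 · 37 = 2738.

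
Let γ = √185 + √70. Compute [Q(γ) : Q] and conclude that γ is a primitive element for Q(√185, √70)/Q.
[Q(γ) : Q] = 4 (equivalently, Q(γ) = Q(√185, √70))

Obviously Q(γ) ⊆ Q(√185, √70), and [Q(√185, √70):Q] = 4 (since 185, 70 are distinct squarefree integers > 1 with 12950 not a perfect square). To show equality we compute the minimal polynomial of γ. From γ = √185 + √70: γ^2 = 185 + 2√(12950) + 70 = 255 + 2√(12950), so γ^2 - 255 = 2√(12950); squaring, (γ^2 - 255)^2 = 4·12950, i.e. γ^4 - 510γ^2 + 65025 - 51800 = 0, i.e. γ^4 - 510γ^2 + 13225 = 0. So γ is a root of x^4 - 510x^2 + 13225. This polynomial is irreducible over Q: it has no rational root (each ±√185 ± √70 is irrational), and any factorization into two quadratics over Q would force √(12950) ∈ Q (pairing opposite roots) or √185, √70 ∈ Q (other pairings), all impossible. Hence [Q(γ):Q] = 4 = [Q(√185, √70):Q], so Q(γ) = Q(√185, √70).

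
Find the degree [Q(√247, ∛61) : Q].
[Q(√247, ∛61) : Q] = 6

Let L = Q(√247, ∛61). Since Q(√247) ⊂ L and [Q(√247):Q] = 2, the tower law gives 2 | [L:Q]. Likewise Q(∛61) ⊂ L with [Q(∛61):Q] = 3 (because 61 is not a perfect cube), so 3 | [L:Q]. As gcd(2,3) = 1, [L:Q] is divisible by 6. Conversely L is generated over Q by √247 and ∛61, so [L:Q] ≤ 2·3 = 6. Therefore [Q(√247, ∛61) : Q] = 6.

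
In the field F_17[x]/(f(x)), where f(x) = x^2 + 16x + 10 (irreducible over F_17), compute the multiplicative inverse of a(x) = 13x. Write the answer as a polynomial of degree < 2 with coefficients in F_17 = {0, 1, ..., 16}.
a(x)^(-1) ≡ 3x + 14 (mod f(x))

Since f is irreducible over F_17, F_17[x]/(f) is a field and a(x) ≠ 0 has an inverse. Apply the extended Euclidean algorithm to f(x) and a(x) in F_17[x]: f(x) = (4x + 13)·a(x) + (10). The last nonzero remainder is the constant 10 = gcd(f, a) in F_17. Back-substituting through the division chain expresses 10 = s(x)·a(x) + t(x)·f(x) with s(x) ≡ 13x + 4 (mod f), so (13x + 4)·a(x) ≡ 10 (mod f). Multiplying by 10^(-1) ≡ 12 in F_17 gives a(x)^(-1) ≡ 12·(13x + 4) ≡ 3x + 14 (mod f). Check: (13x)·(3x + 14) = 5x^2 + 12x ≡ 1 (mod x^2 + 16x + 10).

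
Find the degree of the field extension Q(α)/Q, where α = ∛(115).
[Q(α):Q] = 3

The minimal polynomial of α is x^3 - 115, irreducible over Q since 115 is not a perfect cube (so x^3 - 115 has no rational root). Hence [Q(α):Q] = deg(m_α) = 3.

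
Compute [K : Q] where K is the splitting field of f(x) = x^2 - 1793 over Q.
[K : Q] = 2

f(x) = x^2 - 1793 factors as (x - √1793)(x + √1793). The splitting field is K = Q(√1793). Since 1793 is squarefree and > 1, it is not a perfect square, so x^2 - 1793 is irreducible over Q and [Q(√1793) : Q] = 2. Hence [K : Q] = 2.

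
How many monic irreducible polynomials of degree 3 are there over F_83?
There are 190568 monic irreducible polynomials of degree 3 over F_83

Each element of F_{83^3} that lies in no proper subfield is a root of exactly one monic irreducible of degree 3 over F_83, and each such polynomial has 3 distinct roots in F_{83^3}. By Möbius inversion the count is N_83(3) = (1/3) Σ_{d|3} μ(3/d) · 83^d = (1/3)(μ(3)·83^1 + μ(1)·83^3) = 571704/3 = 190568.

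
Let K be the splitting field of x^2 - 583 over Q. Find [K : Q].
[K : Q] = 2

f(x) = x^2 - 583 factors as (x - √583)(x + √583). The splitting field is K = Q(√583). Since 583 is squarefree and > 1, it is not a perfect square, so x^2 - 583 is irreducible over Q and [Q(√583) : Q] = 2. Hence [K : Q] = 2.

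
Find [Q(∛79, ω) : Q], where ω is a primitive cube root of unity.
[Q(∛79, ω) : Q] = 6

[Q(∛79):Q] = 3 (min poly x^3 - 79, irreducible since 79 is not a perfect cube). [Q(ω):Q] = 2 (min poly x^2 + x + 1). Since Q(∛79) ⊂ R and ω ∉ R, we have ω ∉ Q(∛79), so x^2 + x + 1 remains irreducible over Q(∛79) and [Q(∛79, ω) : Q(∛79)] = 2. By the tower law, [Q(∛79, ω) : Q] = 3 · 2 = 6. (In fact Q(∛79, ω) is the splitting field of x^3 - 79 over Q.)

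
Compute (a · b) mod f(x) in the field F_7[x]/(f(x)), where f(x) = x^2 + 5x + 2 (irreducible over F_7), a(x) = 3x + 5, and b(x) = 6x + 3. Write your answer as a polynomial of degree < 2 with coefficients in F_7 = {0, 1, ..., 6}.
a · b ≡ 5x (mod f(x))

Multiply in F_7[x]: a(x)·b(x) = (3x + 5)·(6x + 3) = 4x^2 + 4x + 1. This has degree ≥ 2, so divide by f(x) over F_7: 4x^2 + 4x + 1 = (4)·(x^2 + 5x + 2) + (5x). Hence a·b ≡ 5x (mod f). (F_7[x]/(f) is a field with 7^2 = 49 elements since f is irreducible of degree 2.)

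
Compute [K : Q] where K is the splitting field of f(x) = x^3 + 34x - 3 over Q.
[K : Q] = 6

By the rational root test, any rational root of the monic integer polynomial f(x) = x^3 + 34x - 3 must be an integer dividing the constant term -3, i.e. one of ±{1, 3}. Evaluating: f(1) = 32, f(-1) = -38, f(3) = 126, f(-3) = -132; none is 0, so f has no rational root and is therefore irreducible over Q (a cubic with no linear factor over a field is irreducible). For an irreducible cubic, the Galois group is A_3 or S_3 according as the discriminant disc(f) = -4a^3 - 27b^2 = -4·(34)^3 - 27·(-3)^2 = -157459 is or is not a square in Q. Here disc(f) = -157459 is not a perfect square in Q, so the Galois group of f over Q is not contained in A_3 and must be all of S_3. The splitting field has degree |S_3| = 6 over Q, so [K : Q] = 6.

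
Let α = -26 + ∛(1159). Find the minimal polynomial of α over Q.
m_α(x) = x^3 + 78x^2 + 2028x + 16417

Set β = α + 26 = ∛(1159), so β^3 = 1159. Then (α + 26)^3 - 1159 = 0, i.e. α is a root of g(x) = (x + 26)^3 - 1159 = x^3 + 78x^2 + 2028x + 16417. Since g(x) = h(x + 26) where h(x) = x^3 - 1159, and h is irreducible over Q (because 1159 is not a perfect cube, so h has no rational root, and a monic cubic with no rational root is irreducible), g is also irreducible (irreducibility is preserved under the substitution x → x + 26). Hence m_α(x) = x^3 + 78x^2 + 2028x + 16417.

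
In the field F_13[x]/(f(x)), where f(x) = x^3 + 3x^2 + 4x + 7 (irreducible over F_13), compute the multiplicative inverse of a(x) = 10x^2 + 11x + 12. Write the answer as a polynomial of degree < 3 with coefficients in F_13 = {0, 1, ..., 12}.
a(x)^(-1) ≡ 5x^2 + 3x + 12 (mod f(x))

Since f is irreducible over F_13, F_13[x]/(f) is a field and a(x) ≠ 0 has an inverse. Apply the extended Euclidean algorithm to f(x) and a(x) in F_13[x]: f(x) = (4x + 5)·a(x) + (5x + 12);  a(x) = (2x)·(5x + 12) + (12). The last nonzero remainder is the constant 12 = gcd(f, a) in F_13. Back-substituting through the division chain expresses 12 = s(x)·a(x) + t(x)·f(x) with s(x) ≡ 8x^2 + 10x + 1 (mod f), so (8x^2 + 10x + 1)·a(x) ≡ 12 (mod f). Multiplying by 12^(-1) ≡ 12 in F_13 gives a(x)^(-1) ≡ 12·(8x^2 + 10x + 1) ≡ 5x^2 + 3x + 12 (mod f). Check: (10x^2 + 11x + 12)·(5x^2 + 3x + 12) = 11x^4 + 7x^3 + 5x^2 + 12x + 1 ≡ 1 (mod x^3 + 3x^2 + 4x + 7).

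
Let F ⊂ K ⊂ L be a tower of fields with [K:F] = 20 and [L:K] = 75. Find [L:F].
[L:F] = 1500

The tower law says that for any tower of field extensions F ⊂ K ⊂ L with finite degrees, [L:F] = [L:K] · [K:F]. Here this gives [L:F] = 75 · 20 = 1500.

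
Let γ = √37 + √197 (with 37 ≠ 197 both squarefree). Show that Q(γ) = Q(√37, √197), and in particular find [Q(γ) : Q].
[Q(γ) : Q] = 4 (equivalently, Q(γ) = Q(√37, √197))

Obviously Q(γ) ⊆ Q(√37, √197), and [Q(√37, √197):Q] = 4 (since 37, 197 are distinct squarefree integers > 1 with 7289 not a perfect square). To show equality we compute the minimal polynomial of γ. From γ = √37 + √197: γ^2 = 37 + 2√(7289) + 197 = 234 + 2√(7289), so γ^2 - 234 = 2√(7289); squaring, (γ^2 - 234)^2 = 4·7289, i.e. γ^4 - 468γ^2 + 54756 - 29156 = 0, i.e. γ^4 - 468γ^2 + 25600 = 0. So γ is a root of x^4 - 468x^2 + 25600. This polynomial is irreducible over Q: it has no rational root (each ±√37 ± √197 is irrational), and any factorization into two quadratics over Q would force √(7289) ∈ Q (pairing opposite roots) or √37, √197 ∈ Q (other pairings), all impossible. Hence [Q(γ):Q] = 4 = [Q(√37, √197):Q], so Q(γ) = Q(√37, √197).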